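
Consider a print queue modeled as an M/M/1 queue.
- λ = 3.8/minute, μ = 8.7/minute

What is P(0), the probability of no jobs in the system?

ρ = λ/μ = 3.8/8.7 = 0.4368
P(0) = 1 - ρ = 1 - 0.4368 = 0.5632
The server is idle 56.32% of the time.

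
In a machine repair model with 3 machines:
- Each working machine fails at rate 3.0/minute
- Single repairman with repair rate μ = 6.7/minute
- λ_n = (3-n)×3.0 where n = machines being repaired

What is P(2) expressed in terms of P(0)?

P(2)/P(0) = ∏_{i=0}^{2-1} λ_i/μ_{i+1}
= (3-0)×3.0/6.7 × (3-1)×3.0/6.7
= 1.2029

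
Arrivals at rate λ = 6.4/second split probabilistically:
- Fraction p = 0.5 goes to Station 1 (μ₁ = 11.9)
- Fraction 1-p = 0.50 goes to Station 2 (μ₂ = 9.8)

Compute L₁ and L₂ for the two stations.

Effective rates: λ₁ = 6.4×0.5 = 3.2, λ₂ = 6.4×0.50 = 3.2
Station 1: ρ₁ = 3.2/11.9 = 0.2689, L₁ = ρ₁/(1-ρ₁) = 0.2689/(1-0.2689) = 0.3678
Station 2: ρ₂ = 3.2/9.8 = 0.3265, L₂ = ρ₂/(1-ρ₂) = 0.3265/(1-0.3265) = 0.4848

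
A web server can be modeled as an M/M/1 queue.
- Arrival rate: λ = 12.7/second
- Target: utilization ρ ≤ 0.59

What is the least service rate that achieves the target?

ρ = λ/μ, so μ = λ/ρ
μ ≥ 12.7/0.59 = 21.5254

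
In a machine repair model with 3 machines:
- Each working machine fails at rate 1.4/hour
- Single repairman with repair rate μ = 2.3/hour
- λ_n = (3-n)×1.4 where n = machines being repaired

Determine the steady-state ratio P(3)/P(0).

P(3)/P(0) = ∏_{i=0}^{3-1} λ_i/μ_{i+1}
= (3-0)×1.4/2.3 × (3-1)×1.4/2.3 × (3-2)×1.4/2.3
= 1.3532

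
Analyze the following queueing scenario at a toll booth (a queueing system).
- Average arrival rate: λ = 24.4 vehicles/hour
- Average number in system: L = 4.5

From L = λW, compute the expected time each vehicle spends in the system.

Little's Law: L = λW, so W = L/λ
W = 4.5/24.4 = 0.1844 hours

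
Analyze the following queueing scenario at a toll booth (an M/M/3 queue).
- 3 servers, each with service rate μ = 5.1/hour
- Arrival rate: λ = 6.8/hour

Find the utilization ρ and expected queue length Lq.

Traffic intensity: ρ = λ/(cμ) = 6.8/(3×5.1) = 0.4444
Since ρ = 0.4444 < 1, system is stable.
Offered load a = λ/μ = cρ = 6.8/5.1 = 1.3333
P₀ = [ Σₙ₌₀^2 aⁿ/n! + a^3/(3!(1-ρ)) ]⁻¹
Σ = a^0/0! + a^1/1! + a^2/2! = 1.0000 + 1.3333 + 0.8889 = 3.2222
a^3/(3!(1-ρ)) = 2.3704/(6 × 0.5556) = 0.7111
P₀ = 1/(3.2222 + 0.7111) = 0.2542
Lq = P₀·a^3·ρ / (3!(1-ρ)²) = 0.2542 × 2.3704 × 0.4444 / (6 × 0.3086) = 0.1446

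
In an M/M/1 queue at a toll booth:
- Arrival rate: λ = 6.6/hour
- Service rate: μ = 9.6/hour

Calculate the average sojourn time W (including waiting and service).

First, compute utilization: ρ = λ/μ = 6.6/9.6 = 0.6875
For M/M/1: W = 1/(μ-λ)
W = 1/(9.6-6.6) = 1/3.00
W = 0.3333 hours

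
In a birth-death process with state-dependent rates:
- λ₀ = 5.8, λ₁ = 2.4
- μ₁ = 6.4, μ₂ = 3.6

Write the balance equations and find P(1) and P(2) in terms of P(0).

Balance equations:
State 0: λ₀P₀ = μ₁P₁ → P₁ = (λ₀/μ₁)P₀ = (5.8/6.4)P₀ = 0.9062P₀
State 1: P₂ = (λ₀λ₁)/(μ₁μ₂)P₀ = (5.8×2.4)/(6.4×3.6)P₀ = 0.6042P₀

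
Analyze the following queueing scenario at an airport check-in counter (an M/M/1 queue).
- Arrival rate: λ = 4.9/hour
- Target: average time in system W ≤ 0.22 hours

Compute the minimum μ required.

For M/M/1: W = 1/(μ-λ)
Need W ≤ 0.22, so 1/(μ-λ) ≤ 0.22
μ - λ ≥ 1/0.22 = 4.5455
μ ≥ 4.9 + 4.5455 = 9.4455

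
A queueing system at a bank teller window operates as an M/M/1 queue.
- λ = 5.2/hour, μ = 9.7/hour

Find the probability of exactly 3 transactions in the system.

ρ = λ/μ = 5.2/9.7 = 0.53608
P(n) = (1-ρ)ρⁿ
P(3) = (1-0.53608) × 0.53608^3
P(3) = 0.46392 × 0.15406
P(3) = 0.07147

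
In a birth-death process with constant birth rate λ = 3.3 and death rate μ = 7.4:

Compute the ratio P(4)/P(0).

For constant rates: P(n)/P(0) = (λ/μ)^n
P(4)/P(0) = (3.3/7.4)^4 = 0.44595^4 = 0.03955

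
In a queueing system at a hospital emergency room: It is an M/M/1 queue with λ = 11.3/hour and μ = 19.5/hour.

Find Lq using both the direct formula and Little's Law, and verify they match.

Method 1 (direct): Lq = λ²/(μ(μ-λ)) = 127.69/(19.5 × 8.20) = 0.7986

Method 2 (Little's Law):
W = 1/(μ-λ) = 1/8.20 = 0.12195
Wq = W - 1/μ = 0.12195 - 0.051282 = 0.07067
Lq = λWq = 11.3 × 0.07067 = 0.7986 ✔ (matches Method 1)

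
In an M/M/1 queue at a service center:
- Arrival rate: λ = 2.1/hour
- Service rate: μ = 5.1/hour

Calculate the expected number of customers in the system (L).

ρ = λ/μ = 2.1/5.1 = 0.4118
For M/M/1: L = λ/(μ-λ)
L = 2.1/(5.1-2.1) = 2.1/3.00
L = 0.7000 customers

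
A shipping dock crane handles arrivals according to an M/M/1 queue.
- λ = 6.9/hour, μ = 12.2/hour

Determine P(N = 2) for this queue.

ρ = λ/μ = 6.9/12.2 = 0.5656
P(n) = (1-ρ)ρⁿ
P(2) = (1-0.5656) × 0.5656^2
P(2) = 0.4344 × 0.3199
P(2) = 0.1390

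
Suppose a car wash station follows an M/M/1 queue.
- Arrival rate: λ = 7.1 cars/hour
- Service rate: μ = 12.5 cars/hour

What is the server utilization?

Server utilization: ρ = λ/μ
ρ = 7.1/12.5 = 0.5680
The server is busy 56.80% of the time.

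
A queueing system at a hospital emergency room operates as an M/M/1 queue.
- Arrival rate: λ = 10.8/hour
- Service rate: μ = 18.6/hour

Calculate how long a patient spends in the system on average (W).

First, compute utilization: ρ = λ/μ = 10.8/18.6 = 0.5806
For M/M/1: W = 1/(μ-λ)
W = 1/(18.6-10.8) = 1/7.80
W = 0.1282 hours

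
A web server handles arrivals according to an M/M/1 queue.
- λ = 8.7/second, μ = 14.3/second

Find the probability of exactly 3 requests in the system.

ρ = λ/μ = 8.7/14.3 = 0.6084
P(n) = (1-ρ)ρⁿ
P(3) = (1-0.6084) × 0.6084^3
P(3) = 0.3916 × 0.2252
P(3) = 0.08819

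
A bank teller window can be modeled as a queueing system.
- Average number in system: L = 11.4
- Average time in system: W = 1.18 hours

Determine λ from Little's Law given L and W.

Little's Law: L = λW, so λ = L/W
λ = 11.4/1.18 = 9.6610 transactions/hour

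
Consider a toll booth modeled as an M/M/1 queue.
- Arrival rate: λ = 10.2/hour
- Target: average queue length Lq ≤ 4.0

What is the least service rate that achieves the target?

For M/M/1: Lq = λ²/(μ(μ-λ))
Need Lq ≤ 4.0, i.e. μ(μ-λ) ≥ λ²/4.0
μ² - 10.2μ - 104.04/4.0 ≥ 0  →  μ² - 10.2μ - 26.0100 ≥ 0
Quadratic formula (positive root): μ = [λ + √(λ² + 4×26.0100)]/2
Discriminant: 104.04 + 4×26.0100 = 208.0800, √208.0800 = 14.4250
μ ≥ (10.2 + 14.4250)/2 = 12.3125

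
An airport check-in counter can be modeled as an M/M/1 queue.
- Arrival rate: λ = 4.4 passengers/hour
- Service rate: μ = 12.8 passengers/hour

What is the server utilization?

Server utilization: ρ = λ/μ
ρ = 4.4/12.8 = 0.3438
The server is busy 34.38% of the time.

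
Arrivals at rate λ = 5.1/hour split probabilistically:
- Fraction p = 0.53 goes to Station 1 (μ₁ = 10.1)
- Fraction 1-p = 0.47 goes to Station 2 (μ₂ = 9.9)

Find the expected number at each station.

Effective rates: λ₁ = 5.1×0.53 = 2.703, λ₂ = 5.1×0.47 = 2.397
Station 1: ρ₁ = 2.703/10.1 = 0.2676, L₁ = ρ₁/(1-ρ₁) = 0.2676/(1-0.2676) = 0.3654
Station 2: ρ₂ = 2.397/9.9 = 0.24212, L₂ = ρ₂/(1-ρ₂) = 0.24212/(1-0.24212) = 0.3195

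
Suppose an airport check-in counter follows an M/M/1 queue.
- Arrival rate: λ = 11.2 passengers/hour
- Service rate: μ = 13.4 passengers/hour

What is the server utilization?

Server utilization: ρ = λ/μ
ρ = 11.2/13.4 = 0.8358
The server is busy 83.58% of the time.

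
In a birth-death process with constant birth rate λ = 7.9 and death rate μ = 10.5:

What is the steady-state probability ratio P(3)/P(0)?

For constant rates: P(n)/P(0) = (λ/μ)^n
P(3)/P(0) = (7.9/10.5)^3 = 0.7524^3 = 0.4259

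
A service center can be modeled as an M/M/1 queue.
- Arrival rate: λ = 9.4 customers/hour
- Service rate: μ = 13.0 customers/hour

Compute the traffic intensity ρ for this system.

Server utilization: ρ = λ/μ
ρ = 9.4/13.0 = 0.7231
The server is busy 72.31% of the time.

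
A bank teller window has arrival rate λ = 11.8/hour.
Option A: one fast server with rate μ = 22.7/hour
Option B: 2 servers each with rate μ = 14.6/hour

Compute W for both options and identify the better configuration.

Option A: single server μ = 22.7 (M/M/1)
  ρ_A = 11.8/22.7 = 0.5198
  W_A = 1/(μ-λ) = 1/(22.7-11.8) = 1/10.90 = 0.09174

Option B: 2 servers μ = 14.6 (M/M/2)
  ρ_B = λ/(cμ) = 11.8/(2×14.6) = 0.4041
  Offered load a = λ/μ = cρ = 11.8/14.6 = 0.8082
  P₀ = [ Σₙ₌₀^1 aⁿ/n! + a^2/(2!(1-ρ)) ]⁻¹
  Σ = a^0/0! + a^1/1! = 1.0000 + 0.8082 = 1.8082
  a^2/(2!(1-ρ)) = 0.6532/(2 × 0.5959) = 0.5481
  P₀ = 1/(1.8082 + 0.5481) = 0.4244
  Lq = P₀·a^2·ρ / (2!(1-ρ)²) = 0.4244 × 0.6532 × 0.4041 / (2 × 0.3551) = 0.1577
  Wq_B = Lq/λ = 0.15775/11.8 = 0.01337
  W_B = Wq_B + 1/μ = 0.01337 + 0.06849 = 0.08186

Since W_B = 0.08186 < W_A = 0.09174, Option B (multiple servers) has the shorter time in system.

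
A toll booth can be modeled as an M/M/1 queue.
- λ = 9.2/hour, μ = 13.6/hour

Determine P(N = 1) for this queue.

ρ = λ/μ = 9.2/13.6 = 0.67647
P(n) = (1-ρ)ρⁿ
P(1) = (1-0.67647) × 0.67647^1
P(1) = 0.32353 × 0.67647
P(1) = 0.2189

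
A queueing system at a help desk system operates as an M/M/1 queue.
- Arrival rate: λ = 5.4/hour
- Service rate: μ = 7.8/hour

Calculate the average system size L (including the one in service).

ρ = λ/μ = 5.4/7.8 = 0.6923
For M/M/1: L = λ/(μ-λ)
L = 5.4/(7.8-5.4) = 5.4/2.40
L = 2.2500 tickets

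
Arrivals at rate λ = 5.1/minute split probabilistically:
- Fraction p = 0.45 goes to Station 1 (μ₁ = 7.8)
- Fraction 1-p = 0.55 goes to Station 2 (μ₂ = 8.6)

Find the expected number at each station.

Effective rates: λ₁ = 5.1×0.45 = 2.295, λ₂ = 5.1×0.55 = 2.805
Station 1: ρ₁ = 2.295/7.8 = 0.29423, L₁ = ρ₁/(1-ρ₁) = 0.29423/(1-0.29423) = 0.4169
Station 2: ρ₂ = 2.805/8.6 = 0.32616, L₂ = ρ₂/(1-ρ₂) = 0.32616/(1-0.32616) = 0.4840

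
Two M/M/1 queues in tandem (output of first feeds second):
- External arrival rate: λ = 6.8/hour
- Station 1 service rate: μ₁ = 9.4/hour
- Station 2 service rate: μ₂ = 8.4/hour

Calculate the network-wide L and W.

By Jackson's theorem, each station behaves as independent M/M/1.
Station 1: ρ₁ = 6.8/9.4 = 0.7234, L₁ = ρ₁/(1-ρ₁) = λ/(μ₁-λ) = 6.8/2.60 = 2.6154
Station 2: ρ₂ = 6.8/8.4 = 0.8095, L₂ = ρ₂/(1-ρ₂) = λ/(μ₂-λ) = 6.8/1.60 = 4.2500
Total: L = L₁ + L₂ = 2.6154 + 4.2500 = 6.8654
W = L/λ = 6.8654/6.8 = 1.0096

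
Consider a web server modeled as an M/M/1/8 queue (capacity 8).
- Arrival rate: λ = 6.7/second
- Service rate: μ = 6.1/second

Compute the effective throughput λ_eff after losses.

ρ = λ/μ = 6.7/6.1 = 1.09836
P₀ = (1-ρ)/(1-ρ^(K+1)) = (1-1.09836)/(1-1.09836^9) = -0.09836/-1.3265 = 0.07415
P_K = P₀×ρ^K = 0.07415 × 1.09836^8 = 0.07415 × 2.1182 = 0.1571
λ_eff = λ(1-P_K) = 6.7 × (1 - 0.15706) = 6.7 × 0.84294 = 5.6477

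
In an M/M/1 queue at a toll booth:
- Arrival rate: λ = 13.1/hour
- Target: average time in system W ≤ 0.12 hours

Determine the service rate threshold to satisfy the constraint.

For M/M/1: W = 1/(μ-λ)
Need W ≤ 0.12, so 1/(μ-λ) ≤ 0.12
μ - λ ≥ 1/0.12 = 8.3333
μ ≥ 13.1 + 8.3333 = 21.4333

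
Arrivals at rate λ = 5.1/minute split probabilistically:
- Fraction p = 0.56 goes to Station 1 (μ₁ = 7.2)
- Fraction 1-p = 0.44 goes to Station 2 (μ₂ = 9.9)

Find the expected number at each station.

Effective rates: λ₁ = 5.1×0.56 = 2.856, λ₂ = 5.1×0.44 = 2.244
Station 1: ρ₁ = 2.856/7.2 = 0.39667, L₁ = ρ₁/(1-ρ₁) = 0.39667/(1-0.39667) = 0.6575
Station 2: ρ₂ = 2.244/9.9 = 0.22667, L₂ = ρ₂/(1-ρ₂) = 0.22667/(1-0.22667) = 0.2931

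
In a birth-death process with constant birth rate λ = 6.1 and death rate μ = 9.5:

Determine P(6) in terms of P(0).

For constant rates: P(n)/P(0) = (λ/μ)^n
P(6)/P(0) = (6.1/9.5)^6 = 0.64211^6 = 0.07009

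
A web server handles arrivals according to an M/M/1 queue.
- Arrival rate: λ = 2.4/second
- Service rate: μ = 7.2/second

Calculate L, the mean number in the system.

ρ = λ/μ = 2.4/7.2 = 0.3333
For M/M/1: L = λ/(μ-λ)
L = 2.4/(7.2-2.4) = 2.4/4.80
L = 0.5000 requests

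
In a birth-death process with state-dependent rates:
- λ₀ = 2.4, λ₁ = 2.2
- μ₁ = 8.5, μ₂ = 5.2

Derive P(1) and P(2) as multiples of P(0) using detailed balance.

Balance equations:
State 0: λ₀P₀ = μ₁P₁ → P₁ = (λ₀/μ₁)P₀ = (2.4/8.5)P₀ = 0.2824P₀
State 1: P₂ = (λ₀λ₁)/(μ₁μ₂)P₀ = (2.4×2.2)/(8.5×5.2)P₀ = 0.1195P₀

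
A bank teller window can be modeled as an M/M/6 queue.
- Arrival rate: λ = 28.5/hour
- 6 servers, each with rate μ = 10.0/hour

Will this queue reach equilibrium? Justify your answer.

Stability requires ρ = λ/(cμ) < 1
ρ = 28.5/(6 × 10.0) = 28.5/60.00 = 0.4750
Since 0.4750 < 1, the system is STABLE.
The servers are busy 47.50% of the time.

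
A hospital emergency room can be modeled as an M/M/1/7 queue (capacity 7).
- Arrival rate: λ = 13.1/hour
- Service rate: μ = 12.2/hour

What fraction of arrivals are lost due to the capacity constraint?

ρ = λ/μ = 13.1/12.2 = 1.07377
P₀ = (1-ρ)/(1-ρ^(K+1)) = (1-1.07377)/(1-1.07377^8) = -0.07377/-0.7672 = 0.09615
P_K = P₀×ρ^K = 0.09615 × 1.07377^7 = 0.09615 × 1.6458 = 0.1582
Blocking probability = 15.82%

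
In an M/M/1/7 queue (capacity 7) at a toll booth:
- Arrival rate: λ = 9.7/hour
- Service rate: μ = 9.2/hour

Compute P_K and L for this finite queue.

ρ = λ/μ = 9.7/9.2 = 1.05435
P₀ = (1-ρ)/(1-ρ^(K+1)) = (1-1.05435)/(1-1.05435^8) = -0.05435/-0.5271 = 0.1031
P_K = P₀×ρ^K = 0.1031 × 1.05435^7 = 0.1031 × 1.4484 = 0.1493
Blocking probability P_7 = 0.1493 (14.93%)
L = ρ[1 - (K+1)ρ^K + Kρ^(K+1)] / [(1-ρ)(1-ρ^(K+1))]
L = 1.05435 × (1 - 8×1.4484170 + 7×1.5271385) / ((1 - 1.05435) × (1 - 1.5271385)) = 3.7770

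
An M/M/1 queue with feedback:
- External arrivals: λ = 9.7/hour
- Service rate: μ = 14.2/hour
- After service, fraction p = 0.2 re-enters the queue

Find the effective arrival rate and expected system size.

Effective arrival rate: λ_eff = λ/(1-p) = 9.7/(1-0.2) = 9.7/0.80 = 12.1250
ρ = λ_eff/μ = 12.1250/14.2 = 0.853873
L = ρ/(1-ρ) = 0.853873/(1-0.853873) = 5.8434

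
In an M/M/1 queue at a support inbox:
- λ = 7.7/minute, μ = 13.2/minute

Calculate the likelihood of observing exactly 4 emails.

ρ = λ/μ = 7.7/13.2 = 0.583333
P(n) = (1-ρ)ρⁿ
P(4) = (1-0.583333) × 0.583333^4
P(4) = 0.4167 × 0.1158
P(4) = 0.04825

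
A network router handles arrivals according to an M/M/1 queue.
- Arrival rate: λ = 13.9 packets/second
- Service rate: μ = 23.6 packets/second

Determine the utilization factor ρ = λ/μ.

Server utilization: ρ = λ/μ
ρ = 13.9/23.6 = 0.5890
The server is busy 58.90% of the time.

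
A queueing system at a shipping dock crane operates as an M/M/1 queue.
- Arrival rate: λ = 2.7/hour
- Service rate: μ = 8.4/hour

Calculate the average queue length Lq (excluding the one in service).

ρ = λ/μ = 2.7/8.4 = 0.3214
For M/M/1: Lq = λ²/(μ(μ-λ))
Lq = 7.29/(8.4 × 5.70)
Lq = 0.1523 containers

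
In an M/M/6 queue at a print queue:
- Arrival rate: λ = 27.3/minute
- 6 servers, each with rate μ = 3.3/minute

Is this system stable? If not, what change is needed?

Stability requires ρ = λ/(cμ) < 1
ρ = 27.3/(6 × 3.3) = 27.3/19.80 = 1.3788
Since 1.3788 ≥ 1, the system is UNSTABLE.
Need c > λ/μ = 27.3/3.3 = 8.27.
Minimum servers needed: c = 9.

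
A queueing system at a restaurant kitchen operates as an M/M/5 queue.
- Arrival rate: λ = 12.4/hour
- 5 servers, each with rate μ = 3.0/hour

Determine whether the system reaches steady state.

Stability requires ρ = λ/(cμ) < 1
ρ = 12.4/(5 × 3.0) = 12.4/15.00 = 0.8267
Since 0.8267 < 1, the system is STABLE.
The servers are busy 82.67% of the time.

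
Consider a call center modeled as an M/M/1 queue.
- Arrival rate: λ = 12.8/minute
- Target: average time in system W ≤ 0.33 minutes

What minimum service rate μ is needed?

For M/M/1: W = 1/(μ-λ)
Need W ≤ 0.33, so 1/(μ-λ) ≤ 0.33
μ - λ ≥ 1/0.33 = 3.0303
μ ≥ 12.8 + 3.0303 = 15.8303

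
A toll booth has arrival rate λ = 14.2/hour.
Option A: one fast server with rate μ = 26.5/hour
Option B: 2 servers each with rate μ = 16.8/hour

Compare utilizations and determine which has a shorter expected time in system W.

Option A: single server μ = 26.5 (M/M/1)
  ρ_A = 14.2/26.5 = 0.5358
  W_A = 1/(μ-λ) = 1/(26.5-14.2) = 1/12.30 = 0.08130

Option B: 2 servers μ = 16.8 (M/M/2)
  ρ_B = λ/(cμ) = 14.2/(2×16.8) = 0.4226
  Offered load a = λ/μ = cρ = 14.2/16.8 = 0.8452
  P₀ = [ Σₙ₌₀^1 aⁿ/n! + a^2/(2!(1-ρ)) ]⁻¹
  Σ = a^0/0! + a^1/1! = 1.0000 + 0.8452 = 1.8452
  a^2/(2!(1-ρ)) = 0.71443/(2 × 0.57738) = 0.6187
  P₀ = 1/(1.8452 + 0.6187) = 0.4059
  Lq = P₀·a^2·ρ / (2!(1-ρ)²) = 0.4059 × 0.7144 × 0.4226 / (2 × 0.3334) = 0.1838
  Wq_B = Lq/λ = 0.18379/14.2 = 0.012943
  W_B = Wq_B + 1/μ = 0.012943 + 0.059524 = 0.07247

Since W_B = 0.07247 < W_A = 0.08130, Option B (multiple servers) has the shorter time in system.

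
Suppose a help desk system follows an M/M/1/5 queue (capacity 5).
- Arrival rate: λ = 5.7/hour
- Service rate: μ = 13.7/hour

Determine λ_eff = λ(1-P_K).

ρ = λ/μ = 5.7/13.7 = 0.41606
P₀ = (1-ρ)/(1-ρ^(K+1)) = (1-0.41606)/(1-0.41606^6) = 0.5839/0.9948 = 0.5870
P_K = P₀×ρ^K = 0.58698 × 0.41606^5 = 0.58698 × 0.012468 = 0.007318
λ_eff = λ(1-P_K) = 5.7 × (1 - 0.007318) = 5.7 × 0.99268 = 5.6583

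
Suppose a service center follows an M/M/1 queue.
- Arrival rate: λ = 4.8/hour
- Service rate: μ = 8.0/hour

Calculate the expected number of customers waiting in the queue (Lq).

ρ = λ/μ = 4.8/8.0 = 0.6000
For M/M/1: Lq = λ²/(μ(μ-λ))
Lq = 23.04/(8.0 × 3.20)
Lq = 0.9000 customers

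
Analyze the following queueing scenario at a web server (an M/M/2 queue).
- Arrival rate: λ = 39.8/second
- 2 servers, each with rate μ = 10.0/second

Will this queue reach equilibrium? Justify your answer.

Stability requires ρ = λ/(cμ) < 1
ρ = 39.8/(2 × 10.0) = 39.8/20.00 = 1.9900
Since 1.9900 ≥ 1, the system is UNSTABLE.
Need c > λ/μ = 39.8/10.0 = 3.98.
Minimum servers needed: c = 4.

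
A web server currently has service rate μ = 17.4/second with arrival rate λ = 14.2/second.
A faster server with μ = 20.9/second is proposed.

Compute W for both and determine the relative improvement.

System 1: ρ₁ = 14.2/17.4 = 0.8161, W₁ = 1/(17.4-14.2) = 0.31250
System 2: ρ₂ = 14.2/20.9 = 0.6794, W₂ = 1/(20.9-14.2) = 0.14925
Improvement: (W₁-W₂)/W₁ = (0.31250-0.14925)/0.31250 = 52.24%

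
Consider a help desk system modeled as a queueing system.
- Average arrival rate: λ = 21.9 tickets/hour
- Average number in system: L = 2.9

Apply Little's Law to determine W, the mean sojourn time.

Little's Law: L = λW, so W = L/λ
W = 2.9/21.9 = 0.1324 hours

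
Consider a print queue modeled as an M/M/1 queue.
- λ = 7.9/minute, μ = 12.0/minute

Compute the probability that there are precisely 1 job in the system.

ρ = λ/μ = 7.9/12.0 = 0.6583
P(n) = (1-ρ)ρⁿ
P(1) = (1-0.6583) × 0.6583^1
P(1) = 0.3417 × 0.6583
P(1) = 0.2249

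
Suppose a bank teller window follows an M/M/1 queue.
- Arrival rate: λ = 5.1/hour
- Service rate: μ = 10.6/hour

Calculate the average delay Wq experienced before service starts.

First, compute utilization: ρ = λ/μ = 5.1/10.6 = 0.4811
For M/M/1: Wq = λ/(μ(μ-λ))
Wq = 5.1/(10.6 × (10.6-5.1))
Wq = 5.1/(10.6 × 5.50)
Wq = 0.08748 hours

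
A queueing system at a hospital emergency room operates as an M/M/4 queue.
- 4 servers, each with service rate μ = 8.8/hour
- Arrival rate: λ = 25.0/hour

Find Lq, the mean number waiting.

Traffic intensity: ρ = λ/(cμ) = 25.0/(4×8.8) = 0.7102
Since ρ = 0.7102 < 1, system is stable.
Offered load a = λ/μ = cρ = 25.0/8.8 = 2.8409
P₀ = [ Σₙ₌₀^3 aⁿ/n! + a^4/(4!(1-ρ)) ]⁻¹
Σ = a^0/0! + a^1/1! + a^2/2! + a^3/3! = 1.0000 + 2.8409 + 4.0354 + 3.8214 = 11.6977
a^4/(4!(1-ρ)) = 65.1372/(24 × 0.289773) = 9.3661
P₀ = 1/(11.6977 + 9.3661) = 0.04747
Lq = P₀·a^4·ρ / (4!(1-ρ)²) = 0.0474748 × 65.1372 × 0.710227 / (24 × 0.0839682) = 1.0898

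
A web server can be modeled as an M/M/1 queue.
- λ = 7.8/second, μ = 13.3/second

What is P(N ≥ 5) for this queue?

ρ = λ/μ = 7.8/13.3 = 0.58647
P(N ≥ n) = ρⁿ
P(N ≥ 5) = 0.58647^5
P(N ≥ 5) = 0.06938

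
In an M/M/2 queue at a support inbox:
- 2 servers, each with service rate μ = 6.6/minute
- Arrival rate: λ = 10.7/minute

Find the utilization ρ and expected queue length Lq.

Traffic intensity: ρ = λ/(cμ) = 10.7/(2×6.6) = 0.8106
Since ρ = 0.8106 < 1, system is stable.
Offered load a = λ/μ = cρ = 10.7/6.6 = 1.6212
P₀ = [ Σₙ₌₀^1 aⁿ/n! + a^2/(2!(1-ρ)) ]⁻¹
Σ = a^0/0! + a^1/1! = 1.0000 + 1.6212 = 2.6212
a^2/(2!(1-ρ)) = 2.62833/(2 × 0.189394) = 6.9388
P₀ = 1/(2.6212 + 6.9388) = 0.1046
Lq = P₀·a^2·ρ / (2!(1-ρ)²) = 0.104603 × 2.62833 × 0.810606 / (2 × 0.0358701) = 3.1065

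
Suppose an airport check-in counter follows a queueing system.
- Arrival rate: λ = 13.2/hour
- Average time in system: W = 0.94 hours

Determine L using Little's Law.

Little's Law: L = λW
L = 13.2 × 0.94 = 12.4080 passengers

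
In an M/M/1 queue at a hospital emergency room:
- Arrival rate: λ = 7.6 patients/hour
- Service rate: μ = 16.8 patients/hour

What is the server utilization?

Server utilization: ρ = λ/μ
ρ = 7.6/16.8 = 0.4524
The server is busy 45.24% of the time.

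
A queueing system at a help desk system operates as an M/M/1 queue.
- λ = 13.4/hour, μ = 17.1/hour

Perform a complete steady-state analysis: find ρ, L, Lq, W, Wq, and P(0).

Step 1: ρ = λ/μ = 13.4/17.1 = 0.7836
Step 2: L = λ/(μ-λ) = 13.4/3.70 = 3.6216
Step 3: Lq = λ²/(μ(μ-λ)) = 179.56/(17.1×3.70) = 2.8380
Step 4: W = 1/(μ-λ) = 1/3.70 = 0.27027
Step 5: Wq = λ/(μ(μ-λ)) = 13.4/(17.1×3.70) = 0.2118
Step 6: P(0) = 1-ρ = 0.2164
Verify: L = λW = 13.4×0.27027 = 3.6216 ✔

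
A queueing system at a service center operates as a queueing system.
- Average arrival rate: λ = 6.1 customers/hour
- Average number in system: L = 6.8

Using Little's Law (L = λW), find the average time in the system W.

Little's Law: L = λW, so W = L/λ
W = 6.8/6.1 = 1.1148 hours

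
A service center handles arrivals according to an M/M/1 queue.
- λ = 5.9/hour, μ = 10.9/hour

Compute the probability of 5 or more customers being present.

ρ = λ/μ = 5.9/10.9 = 0.5413
P(N ≥ n) = ρⁿ
P(N ≥ 5) = 0.5413^5
P(N ≥ 5) = 0.04647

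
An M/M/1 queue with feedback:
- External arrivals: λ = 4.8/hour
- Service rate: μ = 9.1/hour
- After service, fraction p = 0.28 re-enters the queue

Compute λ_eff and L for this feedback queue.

Effective arrival rate: λ_eff = λ/(1-p) = 4.8/(1-0.28) = 4.8/0.72 = 6.6667
ρ = λ_eff/μ = 6.6667/9.1 = 0.7326
L = ρ/(1-ρ) = 0.7326/(1-0.7326) = 2.7397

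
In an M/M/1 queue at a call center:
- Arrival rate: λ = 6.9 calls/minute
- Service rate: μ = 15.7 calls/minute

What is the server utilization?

Server utilization: ρ = λ/μ
ρ = 6.9/15.7 = 0.4395
The server is busy 43.95% of the time.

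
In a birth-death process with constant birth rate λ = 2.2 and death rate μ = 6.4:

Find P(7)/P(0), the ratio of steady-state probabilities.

For constant rates: P(n)/P(0) = (λ/μ)^n
P(7)/P(0) = (2.2/6.4)^7 = 0.34375^7 = 0.0005672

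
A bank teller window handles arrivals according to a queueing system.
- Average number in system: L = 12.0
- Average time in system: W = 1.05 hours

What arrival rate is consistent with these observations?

Little's Law: L = λW, so λ = L/W
λ = 12.0/1.05 = 11.4286 transactions/hour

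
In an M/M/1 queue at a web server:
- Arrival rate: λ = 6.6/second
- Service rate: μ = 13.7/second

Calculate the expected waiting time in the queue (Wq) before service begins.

First, compute utilization: ρ = λ/μ = 6.6/13.7 = 0.4818
For M/M/1: Wq = λ/(μ(μ-λ))
Wq = 6.6/(13.7 × (13.7-6.6))
Wq = 6.6/(13.7 × 7.10)
Wq = 0.06785 seconds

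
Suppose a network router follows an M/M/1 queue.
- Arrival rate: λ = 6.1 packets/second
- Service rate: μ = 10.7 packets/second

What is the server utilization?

Server utilization: ρ = λ/μ
ρ = 6.1/10.7 = 0.5701
The server is busy 57.01% of the time.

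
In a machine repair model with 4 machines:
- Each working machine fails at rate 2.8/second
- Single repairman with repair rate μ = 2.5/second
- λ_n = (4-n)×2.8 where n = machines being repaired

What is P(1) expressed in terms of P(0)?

P(1)/P(0) = ∏_{i=0}^{1-1} λ_i/μ_{i+1}
= (4-0)×2.8/2.5
= 4.4800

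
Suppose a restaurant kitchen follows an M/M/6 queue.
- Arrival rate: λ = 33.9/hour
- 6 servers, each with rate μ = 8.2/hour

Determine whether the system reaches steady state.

Stability requires ρ = λ/(cμ) < 1
ρ = 33.9/(6 × 8.2) = 33.9/49.20 = 0.6890
Since 0.6890 < 1, the system is STABLE.
The servers are busy 68.90% of the time.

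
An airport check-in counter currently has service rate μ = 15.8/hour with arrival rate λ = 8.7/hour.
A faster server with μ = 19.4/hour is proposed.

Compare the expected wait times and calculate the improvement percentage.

System 1: ρ₁ = 8.7/15.8 = 0.5506, W₁ = 1/(15.8-8.7) = 0.140845
System 2: ρ₂ = 8.7/19.4 = 0.4485, W₂ = 1/(19.4-8.7) = 0.0934579
Improvement: (W₁-W₂)/W₁ = (0.140845-0.0934579)/0.140845 = 33.64%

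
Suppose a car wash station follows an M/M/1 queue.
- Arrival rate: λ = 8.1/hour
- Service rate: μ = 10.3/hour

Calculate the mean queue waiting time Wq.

First, compute utilization: ρ = λ/μ = 8.1/10.3 = 0.7864
For M/M/1: Wq = λ/(μ(μ-λ))
Wq = 8.1/(10.3 × (10.3-8.1))
Wq = 8.1/(10.3 × 2.20)
Wq = 0.3575 hours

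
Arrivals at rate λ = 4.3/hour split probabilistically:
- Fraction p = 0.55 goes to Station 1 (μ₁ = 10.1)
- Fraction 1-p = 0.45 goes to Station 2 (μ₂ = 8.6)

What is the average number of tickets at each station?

Effective rates: λ₁ = 4.3×0.55 = 2.365, λ₂ = 4.3×0.45 = 1.935
Station 1: ρ₁ = 2.365/10.1 = 0.2342, L₁ = ρ₁/(1-ρ₁) = 0.2342/(1-0.2342) = 0.3058
Station 2: ρ₂ = 1.935/8.6 = 0.2250, L₂ = ρ₂/(1-ρ₂) = 0.2250/(1-0.2250) = 0.2903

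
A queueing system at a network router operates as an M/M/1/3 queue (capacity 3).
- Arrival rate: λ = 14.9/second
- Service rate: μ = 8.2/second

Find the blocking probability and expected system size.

ρ = λ/μ = 14.9/8.2 = 1.8171
P₀ = (1-ρ)/(1-ρ^(K+1)) = (1-1.8171)/(1-1.8171^4) = -0.8171/-9.9022 = 0.08252
P_K = P₀×ρ^K = 0.08252 × 1.8171^3 = 0.08252 × 5.9998 = 0.4951
Blocking probability P_3 = 0.4951 (49.51%)
L = ρ[1 - (K+1)ρ^K + Kρ^(K+1)] / [(1-ρ)(1-ρ^(K+1))]
L = 1.8171 × (1 - 4×5.9998 + 3×10.9022) / ((1 - 1.8171) × (1 - 10.9022)) = 2.1801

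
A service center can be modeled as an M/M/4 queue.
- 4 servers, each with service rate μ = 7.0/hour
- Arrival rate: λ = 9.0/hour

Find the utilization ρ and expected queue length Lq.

Traffic intensity: ρ = λ/(cμ) = 9.0/(4×7.0) = 0.3214
Since ρ = 0.3214 < 1, system is stable.
Offered load a = λ/μ = cρ = 9.0/7.0 = 1.2857
P₀ = [ Σₙ₌₀^3 aⁿ/n! + a^4/(4!(1-ρ)) ]⁻¹
Σ = a^0/0! + a^1/1! + a^2/2! + a^3/3! = 1.0000 + 1.2857 + 0.82653 + 0.35423 = 3.4665
a^4/(4!(1-ρ)) = 2.7326/(24 × 0.6786) = 0.1678
P₀ = 1/(3.4665 + 0.1678) = 0.2752
Lq = P₀·a^4·ρ / (4!(1-ρ)²) = 0.2752 × 2.7326 × 0.3214 / (24 × 0.4605) = 0.02187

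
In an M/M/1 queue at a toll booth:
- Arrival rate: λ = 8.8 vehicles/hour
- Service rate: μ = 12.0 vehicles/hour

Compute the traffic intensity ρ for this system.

Server utilization: ρ = λ/μ
ρ = 8.8/12.0 = 0.7333
The server is busy 73.33% of the time.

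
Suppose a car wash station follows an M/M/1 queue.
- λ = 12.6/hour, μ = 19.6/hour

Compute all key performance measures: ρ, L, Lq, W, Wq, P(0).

Step 1: ρ = λ/μ = 12.6/19.6 = 0.6429
Step 2: L = λ/(μ-λ) = 12.6/7.00 = 1.8000
Step 3: Lq = λ²/(μ(μ-λ)) = 158.76/(19.6×7.00) = 1.1571
Step 4: W = 1/(μ-λ) = 1/7.00 = 0.14286
Step 5: Wq = λ/(μ(μ-λ)) = 12.6/(19.6×7.00) = 0.09184
Step 6: P(0) = 1-ρ = 0.3571
Verify: L = λW = 12.6×0.14286 = 1.8000 ✔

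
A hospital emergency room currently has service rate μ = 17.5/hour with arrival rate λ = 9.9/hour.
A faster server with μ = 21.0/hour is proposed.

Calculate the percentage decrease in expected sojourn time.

System 1: ρ₁ = 9.9/17.5 = 0.5657, W₁ = 1/(17.5-9.9) = 0.13158
System 2: ρ₂ = 9.9/21.0 = 0.4714, W₂ = 1/(21.0-9.9) = 0.090090
Improvement: (W₁-W₂)/W₁ = (0.13158-0.090090)/0.13158 = 31.53%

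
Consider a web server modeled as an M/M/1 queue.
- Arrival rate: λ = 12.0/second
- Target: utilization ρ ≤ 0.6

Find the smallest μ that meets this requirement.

ρ = λ/μ, so μ = λ/ρ
μ ≥ 12.0/0.6 = 20.0000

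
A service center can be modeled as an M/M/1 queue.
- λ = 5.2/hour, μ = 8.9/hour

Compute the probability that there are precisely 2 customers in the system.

ρ = λ/μ = 5.2/8.9 = 0.5843
P(n) = (1-ρ)ρⁿ
P(2) = (1-0.5843) × 0.5843^2
P(2) = 0.4157 × 0.3414
P(2) = 0.1419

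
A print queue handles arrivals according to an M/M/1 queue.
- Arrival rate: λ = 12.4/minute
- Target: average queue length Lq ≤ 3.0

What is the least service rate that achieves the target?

For M/M/1: Lq = λ²/(μ(μ-λ))
Need Lq ≤ 3.0, i.e. μ(μ-λ) ≥ λ²/3.0
μ² - 12.4μ - 153.76/3.0 ≥ 0  →  μ² - 12.4μ - 51.25333 ≥ 0
Quadratic formula (positive root): μ = [λ + √(λ² + 4×51.25333)]/2
Discriminant: 153.76 + 4×51.25333 = 358.7733, √358.7733 = 18.94131
μ ≥ (12.4 + 18.94131)/2 = 15.6707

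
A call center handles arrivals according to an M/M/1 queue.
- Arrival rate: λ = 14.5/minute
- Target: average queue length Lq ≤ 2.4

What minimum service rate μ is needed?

For M/M/1: Lq = λ²/(μ(μ-λ))
Need Lq ≤ 2.4, i.e. μ(μ-λ) ≥ λ²/2.4
μ² - 14.5μ - 210.25/2.4 ≥ 0  →  μ² - 14.5μ - 87.60417 ≥ 0
Quadratic formula (positive root): μ = [λ + √(λ² + 4×87.60417)]/2
Discriminant: 210.25 + 4×87.60417 = 560.6667, √560.6667 = 23.6784
μ ≥ (14.5 + 23.6784)/2 = 19.0892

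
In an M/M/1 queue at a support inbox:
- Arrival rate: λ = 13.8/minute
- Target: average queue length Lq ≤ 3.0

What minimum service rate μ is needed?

For M/M/1: Lq = λ²/(μ(μ-λ))
Need Lq ≤ 3.0, i.e. μ(μ-λ) ≥ λ²/3.0
μ² - 13.8μ - 190.44/3.0 ≥ 0  →  μ² - 13.8μ - 63.4800 ≥ 0
Quadratic formula (positive root): μ = [λ + √(λ² + 4×63.4800)]/2
Discriminant: 190.44 + 4×63.4800 = 444.3600, √444.3600 = 21.0798
μ ≥ (13.8 + 21.0798)/2 = 17.4399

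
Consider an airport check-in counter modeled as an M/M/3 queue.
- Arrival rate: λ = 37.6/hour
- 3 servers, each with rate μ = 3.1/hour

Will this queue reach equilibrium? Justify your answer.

Stability requires ρ = λ/(cμ) < 1
ρ = 37.6/(3 × 3.1) = 37.6/9.30 = 4.0430
Since 4.0430 ≥ 1, the system is UNSTABLE.
Need c > λ/μ = 37.6/3.1 = 12.13.
Minimum servers needed: c = 13.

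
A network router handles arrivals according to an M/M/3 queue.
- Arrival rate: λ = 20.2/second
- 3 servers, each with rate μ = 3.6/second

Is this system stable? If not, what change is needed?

Stability requires ρ = λ/(cμ) < 1
ρ = 20.2/(3 × 3.6) = 20.2/10.80 = 1.8704
Since 1.8704 ≥ 1, the system is UNSTABLE.
Need c > λ/μ = 20.2/3.6 = 5.61.
Minimum servers needed: c = 6.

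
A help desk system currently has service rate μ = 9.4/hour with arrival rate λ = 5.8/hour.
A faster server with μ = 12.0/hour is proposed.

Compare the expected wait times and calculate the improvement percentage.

System 1: ρ₁ = 5.8/9.4 = 0.6170, W₁ = 1/(9.4-5.8) = 0.2778
System 2: ρ₂ = 5.8/12.0 = 0.4833, W₂ = 1/(12.0-5.8) = 0.1613
Improvement: (W₁-W₂)/W₁ = (0.2778-0.1613)/0.2778 = 41.94%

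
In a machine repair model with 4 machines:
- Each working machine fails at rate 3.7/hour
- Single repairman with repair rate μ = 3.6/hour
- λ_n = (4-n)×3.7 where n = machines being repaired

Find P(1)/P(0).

P(1)/P(0) = ∏_{i=0}^{1-1} λ_i/μ_{i+1}
= (4-0)×3.7/3.6
= 4.1111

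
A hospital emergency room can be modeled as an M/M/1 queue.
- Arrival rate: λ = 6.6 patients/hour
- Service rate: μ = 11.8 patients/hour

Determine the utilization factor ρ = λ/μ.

Server utilization: ρ = λ/μ
ρ = 6.6/11.8 = 0.5593
The server is busy 55.93% of the time.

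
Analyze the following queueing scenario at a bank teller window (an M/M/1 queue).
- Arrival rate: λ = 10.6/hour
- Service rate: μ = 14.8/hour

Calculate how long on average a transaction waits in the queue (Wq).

First, compute utilization: ρ = λ/μ = 10.6/14.8 = 0.7162
For M/M/1: Wq = λ/(μ(μ-λ))
Wq = 10.6/(14.8 × (14.8-10.6))
Wq = 10.6/(14.8 × 4.20)
Wq = 0.1705 hours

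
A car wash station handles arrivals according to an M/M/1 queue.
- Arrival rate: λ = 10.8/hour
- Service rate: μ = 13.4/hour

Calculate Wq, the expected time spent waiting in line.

First, compute utilization: ρ = λ/μ = 10.8/13.4 = 0.8060
For M/M/1: Wq = λ/(μ(μ-λ))
Wq = 10.8/(13.4 × (13.4-10.8))
Wq = 10.8/(13.4 × 2.60)
Wq = 0.3100 hours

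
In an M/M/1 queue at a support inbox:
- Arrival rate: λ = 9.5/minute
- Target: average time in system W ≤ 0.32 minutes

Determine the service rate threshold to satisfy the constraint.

For M/M/1: W = 1/(μ-λ)
Need W ≤ 0.32, so 1/(μ-λ) ≤ 0.32
μ - λ ≥ 1/0.32 = 3.1250
μ ≥ 9.5 + 3.1250 = 12.6250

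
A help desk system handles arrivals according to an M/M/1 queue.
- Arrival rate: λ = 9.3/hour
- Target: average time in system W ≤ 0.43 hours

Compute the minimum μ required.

For M/M/1: W = 1/(μ-λ)
Need W ≤ 0.43, so 1/(μ-λ) ≤ 0.43
μ - λ ≥ 1/0.43 = 2.3256
μ ≥ 9.3 + 2.3256 = 11.6256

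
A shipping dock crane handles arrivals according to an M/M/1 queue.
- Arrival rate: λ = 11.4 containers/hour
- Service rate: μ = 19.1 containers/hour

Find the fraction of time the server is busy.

Server utilization: ρ = λ/μ
ρ = 11.4/19.1 = 0.5969
The server is busy 59.69% of the time.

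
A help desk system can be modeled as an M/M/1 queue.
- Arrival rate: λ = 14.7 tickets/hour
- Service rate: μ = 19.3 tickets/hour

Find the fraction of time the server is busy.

Server utilization: ρ = λ/μ
ρ = 14.7/19.3 = 0.7617
The server is busy 76.17% of the time.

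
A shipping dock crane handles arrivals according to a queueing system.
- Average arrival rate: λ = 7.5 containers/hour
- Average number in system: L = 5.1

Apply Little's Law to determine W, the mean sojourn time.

Little's Law: L = λW, so W = L/λ
W = 5.1/7.5 = 0.6800 hours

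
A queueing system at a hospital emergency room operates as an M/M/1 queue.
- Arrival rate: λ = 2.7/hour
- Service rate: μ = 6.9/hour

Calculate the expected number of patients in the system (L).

ρ = λ/μ = 2.7/6.9 = 0.3913
For M/M/1: L = λ/(μ-λ)
L = 2.7/(6.9-2.7) = 2.7/4.20
L = 0.6429 patients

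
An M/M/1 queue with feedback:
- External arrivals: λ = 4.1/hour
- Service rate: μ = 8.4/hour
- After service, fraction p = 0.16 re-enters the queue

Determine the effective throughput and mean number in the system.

Effective arrival rate: λ_eff = λ/(1-p) = 4.1/(1-0.16) = 4.1/0.84 = 4.8810
ρ = λ_eff/μ = 4.8810/8.4 = 0.58107
L = ρ/(1-ρ) = 0.58107/(1-0.58107) = 1.3870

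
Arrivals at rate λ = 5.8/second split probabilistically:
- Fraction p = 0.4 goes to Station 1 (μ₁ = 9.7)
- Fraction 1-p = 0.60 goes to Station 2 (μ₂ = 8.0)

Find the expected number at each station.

Effective rates: λ₁ = 5.8×0.4 = 2.32, λ₂ = 5.8×0.60 = 3.48
Station 1: ρ₁ = 2.32/9.7 = 0.2392, L₁ = ρ₁/(1-ρ₁) = 0.2392/(1-0.2392) = 0.3144
Station 2: ρ₂ = 3.48/8.0 = 0.4350, L₂ = ρ₂/(1-ρ₂) = 0.4350/(1-0.4350) = 0.7699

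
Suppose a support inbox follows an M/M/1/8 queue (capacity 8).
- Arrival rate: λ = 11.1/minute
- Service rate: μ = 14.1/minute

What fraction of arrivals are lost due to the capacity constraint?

ρ = λ/μ = 11.1/14.1 = 0.78723
P₀ = (1-ρ)/(1-ρ^(K+1)) = (1-0.78723)/(1-0.78723^9) = 0.21277/0.88388 = 0.2407
P_K = P₀×ρ^K = 0.24072 × 0.78723^8 = 0.24072 × 0.14751 = 0.03551
Blocking probability = 3.55%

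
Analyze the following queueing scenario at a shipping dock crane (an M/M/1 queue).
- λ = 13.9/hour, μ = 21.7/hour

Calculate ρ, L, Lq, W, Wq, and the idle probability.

Step 1: ρ = λ/μ = 13.9/21.7 = 0.6406
Step 2: L = λ/(μ-λ) = 13.9/7.80 = 1.7821
Step 3: Lq = λ²/(μ(μ-λ)) = 193.21/(21.7×7.80) = 1.1415
Step 4: W = 1/(μ-λ) = 1/7.80 = 0.12821
Step 5: Wq = λ/(μ(μ-λ)) = 13.9/(21.7×7.80) = 0.08212
Step 6: P(0) = 1-ρ = 0.3594
Verify: L = λW = 13.9×0.12821 = 1.7821 ✔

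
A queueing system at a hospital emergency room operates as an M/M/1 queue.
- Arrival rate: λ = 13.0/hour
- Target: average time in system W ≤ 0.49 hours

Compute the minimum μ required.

For M/M/1: W = 1/(μ-λ)
Need W ≤ 0.49, so 1/(μ-λ) ≤ 0.49
μ - λ ≥ 1/0.49 = 2.0408
μ ≥ 13.0 + 2.0408 = 15.0408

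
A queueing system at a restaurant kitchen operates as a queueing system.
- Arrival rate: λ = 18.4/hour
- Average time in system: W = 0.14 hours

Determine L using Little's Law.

Little's Law: L = λW
L = 18.4 × 0.14 = 2.5760 orders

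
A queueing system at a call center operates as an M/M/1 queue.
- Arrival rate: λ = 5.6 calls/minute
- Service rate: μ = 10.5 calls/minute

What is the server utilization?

Server utilization: ρ = λ/μ
ρ = 5.6/10.5 = 0.5333
The server is busy 53.33% of the time.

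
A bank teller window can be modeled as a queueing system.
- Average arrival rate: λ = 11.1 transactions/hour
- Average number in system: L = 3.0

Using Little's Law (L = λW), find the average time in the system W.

Little's Law: L = λW, so W = L/λ
W = 3.0/11.1 = 0.2703 hours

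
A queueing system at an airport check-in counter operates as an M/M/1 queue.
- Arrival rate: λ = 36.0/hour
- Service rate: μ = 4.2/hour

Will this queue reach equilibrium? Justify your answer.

Stability requires ρ = λ/(cμ) < 1
ρ = 36.0/(1 × 4.2) = 36.0/4.20 = 8.5714
Since 8.5714 ≥ 1, the system is UNSTABLE.
Queue grows without bound. Need μ > λ = 36.0.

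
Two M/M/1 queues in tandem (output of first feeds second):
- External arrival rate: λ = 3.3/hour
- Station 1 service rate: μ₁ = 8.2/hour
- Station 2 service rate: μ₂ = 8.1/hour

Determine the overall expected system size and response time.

By Jackson's theorem, each station behaves as independent M/M/1.
Station 1: ρ₁ = 3.3/8.2 = 0.4024, L₁ = ρ₁/(1-ρ₁) = λ/(μ₁-λ) = 3.3/4.90 = 0.6735
Station 2: ρ₂ = 3.3/8.1 = 0.4074, L₂ = ρ₂/(1-ρ₂) = λ/(μ₂-λ) = 3.3/4.80 = 0.6875
Total: L = L₁ + L₂ = 0.6735 + 0.6875 = 1.3610
W = L/λ = 1.3610/3.3 = 0.4124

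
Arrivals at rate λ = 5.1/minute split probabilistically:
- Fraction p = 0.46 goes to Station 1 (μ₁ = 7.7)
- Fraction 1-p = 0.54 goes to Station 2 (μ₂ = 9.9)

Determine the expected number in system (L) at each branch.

Effective rates: λ₁ = 5.1×0.46 = 2.346, λ₂ = 5.1×0.54 = 2.754
Station 1: ρ₁ = 2.346/7.7 = 0.3047, L₁ = ρ₁/(1-ρ₁) = 0.3047/(1-0.3047) = 0.4382
Station 2: ρ₂ = 2.754/9.9 = 0.2782, L₂ = ρ₂/(1-ρ₂) = 0.2782/(1-0.2782) = 0.3854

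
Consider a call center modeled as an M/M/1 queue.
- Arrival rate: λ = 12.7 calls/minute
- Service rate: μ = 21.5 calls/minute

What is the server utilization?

Server utilization: ρ = λ/μ
ρ = 12.7/21.5 = 0.5907
The server is busy 59.07% of the time.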